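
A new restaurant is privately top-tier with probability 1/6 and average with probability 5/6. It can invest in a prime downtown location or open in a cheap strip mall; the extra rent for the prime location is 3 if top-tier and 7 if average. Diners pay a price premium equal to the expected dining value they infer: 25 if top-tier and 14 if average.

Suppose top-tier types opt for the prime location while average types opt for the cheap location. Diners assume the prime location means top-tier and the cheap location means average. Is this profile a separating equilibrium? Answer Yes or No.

Under these beliefs, the prime location earns price premium 25 and the cheap location earns price premium 14.
top-tier: the prime location nets 25 − 3 = 22; the cheap location nets 14. top-tier prefers the prime location.
average: the prime location nets 25 − 7 = 18; the cheap location nets 14. average would deviate to the prime location.
average has a profitable deviation, so the profile is not an equilibrium.

No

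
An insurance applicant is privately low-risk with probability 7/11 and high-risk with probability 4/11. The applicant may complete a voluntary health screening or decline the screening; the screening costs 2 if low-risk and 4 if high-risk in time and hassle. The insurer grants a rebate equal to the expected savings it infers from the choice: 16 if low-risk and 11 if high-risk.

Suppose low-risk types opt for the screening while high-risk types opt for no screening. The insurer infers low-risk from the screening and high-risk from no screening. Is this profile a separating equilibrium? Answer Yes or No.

No

Under these beliefs, the screening earns rebate 16 and no screening earns rebate 11.
low-risk: the screening nets 16 − 2 = 14; no screening nets 11. low-risk prefers the screening.
high-risk: the screening nets 16 − 4 = 12; no screening nets 11. high-risk would deviate to the screening.
high-risk has a profitable deviation, so the profile is not an equilibrium.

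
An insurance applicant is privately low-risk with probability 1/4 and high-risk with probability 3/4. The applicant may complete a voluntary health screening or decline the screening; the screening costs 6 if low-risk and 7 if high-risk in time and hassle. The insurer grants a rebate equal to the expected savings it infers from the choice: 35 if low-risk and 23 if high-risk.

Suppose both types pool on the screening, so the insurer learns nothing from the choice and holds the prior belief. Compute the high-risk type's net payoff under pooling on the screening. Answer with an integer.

Pooled rebate = 1/4·35 + 3/4·23 = 26.
high-risk pays cost 7 for the screening, so net payoff = 26 − 7 = 19.

19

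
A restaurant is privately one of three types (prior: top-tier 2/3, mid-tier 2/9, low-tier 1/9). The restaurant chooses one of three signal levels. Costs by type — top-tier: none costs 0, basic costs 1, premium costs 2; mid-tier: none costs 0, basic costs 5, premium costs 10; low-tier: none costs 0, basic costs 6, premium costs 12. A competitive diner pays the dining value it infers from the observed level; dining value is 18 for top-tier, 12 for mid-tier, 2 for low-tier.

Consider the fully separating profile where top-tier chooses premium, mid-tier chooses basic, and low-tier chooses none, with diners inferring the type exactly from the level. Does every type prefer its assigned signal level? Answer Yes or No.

No

Separating price premiums: premium → 18, basic → 12, none → 2.
top-tier (assigned premium): none: 2 − 0 = 2; basic: 12 − 1 = 11; premium: 18 − 2 = 16. top-tier stays.
mid-tier (assigned basic): none: 2 − 0 = 2; basic: 12 − 5 = 7; premium: 18 − 10 = 8. mid-tier prefers premium.
low-tier (assigned none): none: 2 − 0 = 2; basic: 12 − 6 = 6; premium: 18 − 12 = 6. low-tier prefers basic.
At least one type deviates; the separating profile fails.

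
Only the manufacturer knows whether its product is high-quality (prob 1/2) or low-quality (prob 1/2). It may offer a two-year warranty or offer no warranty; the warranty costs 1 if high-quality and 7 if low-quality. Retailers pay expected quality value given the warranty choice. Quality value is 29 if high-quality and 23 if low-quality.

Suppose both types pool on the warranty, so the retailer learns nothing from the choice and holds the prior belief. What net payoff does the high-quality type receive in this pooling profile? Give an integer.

25

Pooled price = 1/2·29 + 1/2·23 = 26.
high-quality pays cost 1 for the warranty, so net payoff = 26 − 1 = 25.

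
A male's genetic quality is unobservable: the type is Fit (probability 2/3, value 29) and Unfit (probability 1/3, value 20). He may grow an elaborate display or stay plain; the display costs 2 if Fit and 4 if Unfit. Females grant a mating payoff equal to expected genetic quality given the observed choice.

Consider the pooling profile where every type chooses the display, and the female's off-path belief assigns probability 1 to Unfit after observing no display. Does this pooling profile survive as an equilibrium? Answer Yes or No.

Yes

On path, the female holds the prior and pays 2/3·29 + 1/3·20 = 26. Off path (no display), believing Unfit, it pays 20.
Fit: the display nets 26 − 2 = 24; no display nets 20. Fit stays.
Unfit: the display nets 26 − 4 = 22; no display nets 20. Unfit stays.
No type deviates, so pooling is sustained.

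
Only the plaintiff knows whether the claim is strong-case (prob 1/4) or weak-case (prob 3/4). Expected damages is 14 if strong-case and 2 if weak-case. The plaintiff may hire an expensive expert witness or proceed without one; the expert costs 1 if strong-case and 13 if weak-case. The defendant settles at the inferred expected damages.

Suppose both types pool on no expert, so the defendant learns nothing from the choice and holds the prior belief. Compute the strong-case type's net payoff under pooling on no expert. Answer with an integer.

5

Pooled settlement = 1/4·14 + 3/4·2 = 5.
strong-case pays no cost for no expert, so net payoff = 5.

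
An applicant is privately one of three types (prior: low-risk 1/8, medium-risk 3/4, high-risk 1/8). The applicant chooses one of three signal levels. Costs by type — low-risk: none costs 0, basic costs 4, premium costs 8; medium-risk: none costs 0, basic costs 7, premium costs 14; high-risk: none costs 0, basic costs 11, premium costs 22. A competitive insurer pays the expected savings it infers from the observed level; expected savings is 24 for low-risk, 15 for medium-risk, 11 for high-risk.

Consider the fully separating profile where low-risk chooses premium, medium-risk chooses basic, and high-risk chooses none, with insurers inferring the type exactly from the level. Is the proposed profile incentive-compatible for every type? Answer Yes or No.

No

Separating rebates: premium → 24, basic → 15, none → 11.
low-risk (assigned premium): none: 11 − 0 = 11; basic: 15 − 4 = 11; premium: 24 − 8 = 16. low-risk stays.
medium-risk (assigned basic): none: 11 − 0 = 11; basic: 15 − 7 = 8; premium: 24 − 14 = 10. medium-risk prefers none.
high-risk (assigned none): none: 11 − 0 = 11; basic: 15 − 11 = 4; premium: 24 − 22 = 2. high-risk stays.
At least one type deviates; the separating profile fails.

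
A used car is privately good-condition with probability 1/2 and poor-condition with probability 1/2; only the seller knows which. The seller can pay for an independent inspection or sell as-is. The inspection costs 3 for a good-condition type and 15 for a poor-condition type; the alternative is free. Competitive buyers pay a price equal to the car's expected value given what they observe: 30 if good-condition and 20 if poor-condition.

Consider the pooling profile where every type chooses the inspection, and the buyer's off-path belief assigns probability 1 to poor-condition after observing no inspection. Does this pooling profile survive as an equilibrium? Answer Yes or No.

On path, the buyer holds the prior and pays 1/2·30 + 1/2·20 = 25. Off path (no inspection), believing poor-condition, it pays 20.
good-condition: the inspection nets 25 − 3 = 22; no inspection nets 20. good-condition stays.
poor-condition: the inspection nets 25 − 15 = 10; no inspection nets 20. poor-condition would deviate.
A type deviates, so pooling fails.

No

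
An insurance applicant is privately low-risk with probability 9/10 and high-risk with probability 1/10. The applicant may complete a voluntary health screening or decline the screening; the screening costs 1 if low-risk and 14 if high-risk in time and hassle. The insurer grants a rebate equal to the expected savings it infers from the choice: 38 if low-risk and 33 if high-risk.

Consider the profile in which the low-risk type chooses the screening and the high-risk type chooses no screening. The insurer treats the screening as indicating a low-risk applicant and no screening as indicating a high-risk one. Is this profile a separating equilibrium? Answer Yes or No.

Yes

Under these beliefs, the screening earns rebate 38 and no screening earns rebate 33.
low-risk: the screening nets 38 − 1 = 37; no screening nets 33. low-risk prefers the screening.
high-risk: the screening nets 38 − 14 = 24; no screening nets 33. high-risk prefers no screening.
Neither type deviates, so the separating profile is an equilibrium.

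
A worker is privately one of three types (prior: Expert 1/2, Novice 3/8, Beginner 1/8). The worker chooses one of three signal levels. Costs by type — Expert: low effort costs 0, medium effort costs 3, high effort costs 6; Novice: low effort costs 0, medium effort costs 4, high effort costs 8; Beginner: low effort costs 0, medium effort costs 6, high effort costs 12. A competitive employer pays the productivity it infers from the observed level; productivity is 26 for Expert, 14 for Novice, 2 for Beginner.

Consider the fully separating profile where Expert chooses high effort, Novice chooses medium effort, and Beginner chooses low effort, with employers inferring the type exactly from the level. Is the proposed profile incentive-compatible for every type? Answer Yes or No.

Separating wages: high effort → 26, medium effort → 14, low effort → 2.
Expert (assigned high effort): low effort: 2 − 0 = 2; medium effort: 14 − 3 = 11; high effort: 26 − 6 = 20. Expert stays.
Novice (assigned medium effort): low effort: 2 − 0 = 2; medium effort: 14 − 4 = 10; high effort: 26 − 8 = 18. Novice prefers high effort.
Beginner (assigned low effort): low effort: 2 − 0 = 2; medium effort: 14 − 6 = 8; high effort: 26 − 12 = 14. Beginner prefers high effort.
At least one type deviates; the separating profile fails.

No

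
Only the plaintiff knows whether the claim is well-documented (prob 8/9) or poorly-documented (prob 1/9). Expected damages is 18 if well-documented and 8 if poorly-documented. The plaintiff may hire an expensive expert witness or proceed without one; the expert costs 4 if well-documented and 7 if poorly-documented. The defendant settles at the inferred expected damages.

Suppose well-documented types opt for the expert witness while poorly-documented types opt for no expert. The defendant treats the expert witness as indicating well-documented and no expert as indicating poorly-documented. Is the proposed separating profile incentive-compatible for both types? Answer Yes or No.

Under these beliefs, the expert witness earns settlement 18 and no expert earns settlement 8.
well-documented: the expert witness nets 18 − 4 = 14; no expert nets 8. well-documented prefers the expert witness.
poorly-documented: the expert witness nets 18 − 7 = 11; no expert nets 8. poorly-documented would deviate to the expert witness.
poorly-documented has a profitable deviation, so the profile is not an equilibrium.

No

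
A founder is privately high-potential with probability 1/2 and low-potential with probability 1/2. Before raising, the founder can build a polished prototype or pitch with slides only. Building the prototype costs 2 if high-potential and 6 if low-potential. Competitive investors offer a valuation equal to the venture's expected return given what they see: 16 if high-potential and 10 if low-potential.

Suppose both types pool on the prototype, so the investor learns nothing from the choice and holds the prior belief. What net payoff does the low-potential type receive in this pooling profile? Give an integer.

Pooled valuation = 1/2·16 + 1/2·10 = 13.
low-potential pays cost 6 for the prototype, so net payoff = 13 − 6 = 7.

7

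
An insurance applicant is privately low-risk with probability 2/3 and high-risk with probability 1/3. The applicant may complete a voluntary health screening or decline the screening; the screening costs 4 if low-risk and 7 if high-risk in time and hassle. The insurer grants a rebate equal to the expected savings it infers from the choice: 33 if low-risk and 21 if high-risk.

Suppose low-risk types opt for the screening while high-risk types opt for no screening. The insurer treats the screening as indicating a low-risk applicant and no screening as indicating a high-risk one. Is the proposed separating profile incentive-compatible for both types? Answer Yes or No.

No

Under these beliefs, the screening earns rebate 33 and no screening earns rebate 21.
low-risk: the screening nets 33 − 4 = 29; no screening nets 21. low-risk prefers the screening.
high-risk: the screening nets 33 − 7 = 26; no screening nets 21. high-risk would deviate to the screening.
high-risk has a profitable deviation, so the profile is not an equilibrium.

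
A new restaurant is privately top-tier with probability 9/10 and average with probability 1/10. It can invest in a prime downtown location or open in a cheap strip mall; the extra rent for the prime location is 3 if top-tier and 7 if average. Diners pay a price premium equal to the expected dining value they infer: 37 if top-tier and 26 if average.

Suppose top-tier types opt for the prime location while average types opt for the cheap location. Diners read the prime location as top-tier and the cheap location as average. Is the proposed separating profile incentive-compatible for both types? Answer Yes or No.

Under these beliefs, the prime location earns price premium 37 and the cheap location earns price premium 26.
top-tier: the prime location nets 37 − 3 = 34; the cheap location nets 26. top-tier prefers the prime location.
average: the prime location nets 37 − 7 = 30; the cheap location nets 26. average would deviate to the prime location.
average has a profitable deviation, so the profile is not an equilibrium.

No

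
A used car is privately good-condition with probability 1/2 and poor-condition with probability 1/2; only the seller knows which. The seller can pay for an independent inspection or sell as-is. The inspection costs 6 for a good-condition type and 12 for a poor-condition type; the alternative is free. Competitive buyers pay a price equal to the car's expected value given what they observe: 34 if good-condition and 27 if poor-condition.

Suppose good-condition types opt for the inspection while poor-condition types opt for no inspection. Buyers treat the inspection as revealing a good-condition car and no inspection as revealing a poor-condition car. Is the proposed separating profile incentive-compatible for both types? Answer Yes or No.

Yes

Under these beliefs, the inspection earns price 34 and no inspection earns price 27.
good-condition: the inspection nets 34 − 6 = 28; no inspection nets 27. good-condition prefers the inspection.
poor-condition: the inspection nets 34 − 12 = 22; no inspection nets 27. poor-condition prefers no inspection.
Neither type deviates, so the separating profile is an equilibrium.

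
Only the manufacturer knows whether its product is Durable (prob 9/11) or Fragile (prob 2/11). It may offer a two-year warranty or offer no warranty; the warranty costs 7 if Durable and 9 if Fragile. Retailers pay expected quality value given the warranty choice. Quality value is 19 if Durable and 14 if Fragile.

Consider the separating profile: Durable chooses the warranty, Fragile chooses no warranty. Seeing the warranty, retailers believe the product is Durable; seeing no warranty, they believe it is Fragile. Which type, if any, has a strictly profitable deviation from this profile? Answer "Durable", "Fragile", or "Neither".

The warranty pays 19; no warranty pays 14.
Durable: assigned the warranty, nets 19 − 7 = 12; deviating to no warranty nets 14.
Fragile: assigned no warranty, nets 14; deviating to the warranty nets 19 − 9 = 10.
The Durable type gains 2 by deviating.

Durable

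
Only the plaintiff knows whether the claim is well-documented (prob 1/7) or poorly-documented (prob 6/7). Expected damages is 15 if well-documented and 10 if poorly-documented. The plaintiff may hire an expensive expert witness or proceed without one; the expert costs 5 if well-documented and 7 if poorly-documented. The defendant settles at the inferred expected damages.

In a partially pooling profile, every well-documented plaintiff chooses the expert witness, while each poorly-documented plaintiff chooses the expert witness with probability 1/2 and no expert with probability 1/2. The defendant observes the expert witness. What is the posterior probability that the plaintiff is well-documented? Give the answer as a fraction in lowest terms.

1/4

P(the expert witness) = (1/7)·1 + (6/7)·(1/2) = 4/7.
By Bayes' rule, P(well-documented | the expert witness) = (1/7) / (4/7) = 1/4.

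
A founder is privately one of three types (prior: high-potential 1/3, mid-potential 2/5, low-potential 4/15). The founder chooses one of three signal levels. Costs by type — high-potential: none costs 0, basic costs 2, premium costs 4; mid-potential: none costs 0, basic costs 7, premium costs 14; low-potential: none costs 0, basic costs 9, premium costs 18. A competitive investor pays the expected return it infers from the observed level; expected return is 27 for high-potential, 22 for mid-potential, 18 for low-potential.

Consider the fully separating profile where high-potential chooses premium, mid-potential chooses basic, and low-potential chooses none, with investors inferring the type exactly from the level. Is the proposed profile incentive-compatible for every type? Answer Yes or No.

Separating valuations: premium → 27, basic → 22, none → 18.
high-potential (assigned premium): none: 18 − 0 = 18; basic: 22 − 2 = 20; premium: 27 − 4 = 23. high-potential stays.
mid-potential (assigned basic): none: 18 − 0 = 18; basic: 22 − 7 = 15; premium: 27 − 14 = 13. mid-potential prefers none.
low-potential (assigned none): none: 18 − 0 = 18; basic: 22 − 9 = 13; premium: 27 − 18 = 9. low-potential stays.
At least one type deviates; the separating profile fails.

No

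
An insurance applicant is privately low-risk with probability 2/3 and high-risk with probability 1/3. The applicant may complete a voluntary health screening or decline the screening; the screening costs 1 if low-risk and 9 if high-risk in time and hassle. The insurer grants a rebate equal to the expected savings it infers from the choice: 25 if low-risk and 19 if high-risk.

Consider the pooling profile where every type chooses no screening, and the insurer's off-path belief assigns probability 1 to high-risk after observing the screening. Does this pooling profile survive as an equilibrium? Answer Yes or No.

On path, the insurer holds the prior and pays 2/3·25 + 1/3·19 = 23. Off path (the screening), believing high-risk, it pays 19.
low-risk: no screening nets 23; the screening nets 19 − 1 = 18. low-risk stays.
high-risk: no screening nets 23; the screening nets 19 − 9 = 10. high-risk stays.
No type deviates, so pooling is sustained.

Yes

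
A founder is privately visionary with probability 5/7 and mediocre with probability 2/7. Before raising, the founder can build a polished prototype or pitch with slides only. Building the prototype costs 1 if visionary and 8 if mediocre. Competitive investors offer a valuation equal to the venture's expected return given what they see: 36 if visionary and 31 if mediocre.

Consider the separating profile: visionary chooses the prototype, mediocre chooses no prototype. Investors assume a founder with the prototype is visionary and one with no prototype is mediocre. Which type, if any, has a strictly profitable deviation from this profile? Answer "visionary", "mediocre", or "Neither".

Neither

The prototype pays 36; no prototype pays 31.
visionary: assigned the prototype, nets 36 − 1 = 35; deviating to no prototype nets 31.
mediocre: assigned no prototype, nets 31; deviating to the prototype nets 36 − 8 = 28.
Both types strictly prefer their assigned action; no profitable deviation.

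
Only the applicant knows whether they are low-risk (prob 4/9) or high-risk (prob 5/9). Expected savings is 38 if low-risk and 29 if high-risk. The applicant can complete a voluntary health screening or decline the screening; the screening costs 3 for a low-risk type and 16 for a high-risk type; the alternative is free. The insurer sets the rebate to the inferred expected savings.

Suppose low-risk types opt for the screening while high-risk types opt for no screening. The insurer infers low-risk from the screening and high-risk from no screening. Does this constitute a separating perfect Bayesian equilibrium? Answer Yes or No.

Yes

Under these beliefs, the screening earns rebate 38 and no screening earns rebate 29.
low-risk: the screening nets 38 − 3 = 35; no screening nets 29. low-risk prefers the screening.
high-risk: the screening nets 38 − 16 = 22; no screening nets 29. high-risk prefers no screening.
Neither type deviates, so the separating profile is an equilibrium.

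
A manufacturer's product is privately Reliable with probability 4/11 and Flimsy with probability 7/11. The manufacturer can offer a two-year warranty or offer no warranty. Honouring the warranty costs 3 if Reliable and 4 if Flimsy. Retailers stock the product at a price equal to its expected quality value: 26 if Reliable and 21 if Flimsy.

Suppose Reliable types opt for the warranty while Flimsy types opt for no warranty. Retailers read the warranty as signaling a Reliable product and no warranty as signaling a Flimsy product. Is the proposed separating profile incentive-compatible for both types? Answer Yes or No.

No

Under these beliefs, the warranty earns price 26 and no warranty earns price 21.
Reliable: the warranty nets 26 − 3 = 23; no warranty nets 21. Reliable prefers the warranty.
Flimsy: the warranty nets 26 − 4 = 22; no warranty nets 21. Flimsy would deviate to the warranty.
Flimsy has a profitable deviation, so the profile is not an equilibrium.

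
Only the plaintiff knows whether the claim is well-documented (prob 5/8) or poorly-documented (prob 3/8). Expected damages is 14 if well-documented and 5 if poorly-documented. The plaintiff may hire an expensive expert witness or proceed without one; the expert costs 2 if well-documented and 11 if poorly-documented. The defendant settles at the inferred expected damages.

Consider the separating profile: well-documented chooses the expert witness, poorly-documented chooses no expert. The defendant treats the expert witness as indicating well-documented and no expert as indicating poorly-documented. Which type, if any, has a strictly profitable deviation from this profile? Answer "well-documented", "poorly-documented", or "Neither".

Neither

The expert witness pays 14; no expert pays 5.
well-documented: assigned the expert witness, nets 14 − 2 = 12; deviating to no expert nets 5.
poorly-documented: assigned no expert, nets 5; deviating to the expert witness nets 14 − 11 = 3.
Both types strictly prefer their assigned action; no profitable deviation.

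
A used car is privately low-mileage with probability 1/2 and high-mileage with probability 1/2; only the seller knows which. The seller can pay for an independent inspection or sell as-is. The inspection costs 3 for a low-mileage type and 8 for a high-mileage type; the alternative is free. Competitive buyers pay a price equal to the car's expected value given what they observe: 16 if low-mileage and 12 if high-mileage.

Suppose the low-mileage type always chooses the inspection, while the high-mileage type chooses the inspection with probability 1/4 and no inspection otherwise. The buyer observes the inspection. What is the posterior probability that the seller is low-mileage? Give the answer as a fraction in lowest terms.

4/5

P(the inspection) = (1/2)·1 + (1/2)·(1/4) = 5/8.
By Bayes' rule, P(low-mileage | the inspection) = (1/2) / (5/8) = 4/5.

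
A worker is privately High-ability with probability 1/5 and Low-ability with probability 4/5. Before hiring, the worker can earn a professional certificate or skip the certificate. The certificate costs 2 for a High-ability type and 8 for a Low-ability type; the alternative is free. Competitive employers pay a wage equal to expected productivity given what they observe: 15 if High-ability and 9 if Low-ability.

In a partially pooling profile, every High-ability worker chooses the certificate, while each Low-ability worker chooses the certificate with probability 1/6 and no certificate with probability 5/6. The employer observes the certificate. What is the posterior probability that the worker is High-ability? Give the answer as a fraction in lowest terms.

P(the certificate) = (1/5)·1 + (4/5)·(1/6) = 1/3.
By Bayes' rule, P(High-ability | the certificate) = (1/5) / (1/3) = 3/5.

3/5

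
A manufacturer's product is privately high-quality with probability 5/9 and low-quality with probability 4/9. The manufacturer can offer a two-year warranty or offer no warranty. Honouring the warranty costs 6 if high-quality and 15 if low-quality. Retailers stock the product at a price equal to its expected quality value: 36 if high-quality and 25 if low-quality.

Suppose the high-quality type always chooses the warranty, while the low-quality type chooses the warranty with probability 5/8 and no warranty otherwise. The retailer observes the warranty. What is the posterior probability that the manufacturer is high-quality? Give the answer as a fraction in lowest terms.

P(the warranty) = (5/9)·1 + (4/9)·(5/8) = 5/6.
By Bayes' rule, P(high-quality | the warranty) = (5/9) / (5/6) = 2/3.

2/3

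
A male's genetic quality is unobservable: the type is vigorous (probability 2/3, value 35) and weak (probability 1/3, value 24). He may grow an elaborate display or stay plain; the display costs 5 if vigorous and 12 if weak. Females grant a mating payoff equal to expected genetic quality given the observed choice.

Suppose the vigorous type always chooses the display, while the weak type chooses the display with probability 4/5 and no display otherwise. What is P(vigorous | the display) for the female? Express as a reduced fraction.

5/7

P(the display) = (2/3)·1 + (1/3)·(4/5) = 14/15.
By Bayes' rule, P(vigorous | the display) = (2/3) / (14/15) = 5/7.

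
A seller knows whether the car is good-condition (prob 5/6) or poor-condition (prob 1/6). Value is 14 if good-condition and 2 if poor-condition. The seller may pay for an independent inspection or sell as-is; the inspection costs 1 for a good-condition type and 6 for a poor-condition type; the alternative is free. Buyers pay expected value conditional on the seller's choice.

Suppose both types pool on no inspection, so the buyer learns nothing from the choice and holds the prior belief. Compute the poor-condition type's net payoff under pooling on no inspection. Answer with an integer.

Pooled price = 5/6·14 + 1/6·2 = 12.
poor-condition pays no cost for no inspection, so net payoff = 12.

12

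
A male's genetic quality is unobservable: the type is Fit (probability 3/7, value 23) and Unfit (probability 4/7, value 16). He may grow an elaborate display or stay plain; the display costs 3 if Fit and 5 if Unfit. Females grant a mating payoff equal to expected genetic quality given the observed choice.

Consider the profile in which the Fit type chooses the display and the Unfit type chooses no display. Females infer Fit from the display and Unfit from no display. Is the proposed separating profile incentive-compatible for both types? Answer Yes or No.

No

Under these beliefs, the display earns mating payoff 23 and no display earns mating payoff 16.
Fit: the display nets 23 − 3 = 20; no display nets 16. Fit prefers the display.
Unfit: the display nets 23 − 5 = 18; no display nets 16. Unfit would deviate to the display.
Unfit has a profitable deviation, so the profile is not an equilibrium.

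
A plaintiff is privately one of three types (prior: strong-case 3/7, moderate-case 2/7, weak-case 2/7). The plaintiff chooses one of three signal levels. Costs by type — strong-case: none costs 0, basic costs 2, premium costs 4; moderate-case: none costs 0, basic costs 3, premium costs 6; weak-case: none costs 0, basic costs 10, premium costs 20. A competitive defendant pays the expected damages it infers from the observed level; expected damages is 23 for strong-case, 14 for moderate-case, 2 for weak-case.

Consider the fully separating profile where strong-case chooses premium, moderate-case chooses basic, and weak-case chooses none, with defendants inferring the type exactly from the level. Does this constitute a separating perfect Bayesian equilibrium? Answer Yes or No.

Separating settlements: premium → 23, basic → 14, none → 2.
strong-case (assigned premium): none: 2 − 0 = 2; basic: 14 − 2 = 12; premium: 23 − 4 = 19. strong-case stays.
moderate-case (assigned basic): none: 2 − 0 = 2; basic: 14 − 3 = 11; premium: 23 − 6 = 17. moderate-case prefers premium.
weak-case (assigned none): none: 2 − 0 = 2; basic: 14 − 10 = 4; premium: 23 − 20 = 3. weak-case prefers basic.
At least one type deviates; the separating profile fails.

No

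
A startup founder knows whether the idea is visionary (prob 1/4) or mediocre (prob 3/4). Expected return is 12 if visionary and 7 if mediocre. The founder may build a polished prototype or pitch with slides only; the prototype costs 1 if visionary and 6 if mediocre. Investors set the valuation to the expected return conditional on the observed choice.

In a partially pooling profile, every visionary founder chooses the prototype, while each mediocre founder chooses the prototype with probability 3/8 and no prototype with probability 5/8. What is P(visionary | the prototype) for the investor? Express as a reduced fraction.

8/17

P(the prototype) = (1/4)·1 + (3/4)·(3/8) = 17/32.
By Bayes' rule, P(visionary | the prototype) = (1/4) / (17/32) = 8/17.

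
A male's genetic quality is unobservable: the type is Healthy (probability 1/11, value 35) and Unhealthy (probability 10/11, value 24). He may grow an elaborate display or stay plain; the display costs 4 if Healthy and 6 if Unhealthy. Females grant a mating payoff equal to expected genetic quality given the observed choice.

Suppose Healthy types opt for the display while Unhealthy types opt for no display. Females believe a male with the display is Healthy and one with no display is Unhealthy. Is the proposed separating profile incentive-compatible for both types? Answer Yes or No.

Under these beliefs, the display earns mating payoff 35 and no display earns mating payoff 24.
Healthy: the display nets 35 − 4 = 31; no display nets 24. Healthy prefers the display.
Unhealthy: the display nets 35 − 6 = 29; no display nets 24. Unhealthy would deviate to the display.
Unhealthy has a profitable deviation, so the profile is not an equilibrium.

No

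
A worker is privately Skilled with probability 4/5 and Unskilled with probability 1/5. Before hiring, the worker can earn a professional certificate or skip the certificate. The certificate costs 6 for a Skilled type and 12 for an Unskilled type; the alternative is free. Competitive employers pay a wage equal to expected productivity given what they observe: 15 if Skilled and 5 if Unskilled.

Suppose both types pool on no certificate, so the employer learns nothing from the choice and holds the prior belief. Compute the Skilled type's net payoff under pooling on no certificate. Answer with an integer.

13

Pooled wage = 4/5·15 + 1/5·5 = 13.
Skilled pays no cost for no certificate, so net payoff = 13.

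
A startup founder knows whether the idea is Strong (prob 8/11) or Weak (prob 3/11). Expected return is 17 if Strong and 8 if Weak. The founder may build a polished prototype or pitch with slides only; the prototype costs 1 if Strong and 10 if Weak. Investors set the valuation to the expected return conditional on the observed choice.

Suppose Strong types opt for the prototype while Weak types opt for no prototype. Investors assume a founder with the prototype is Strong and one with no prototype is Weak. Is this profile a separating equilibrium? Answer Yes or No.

Yes

Under these beliefs, the prototype earns valuation 17 and no prototype earns valuation 8.
Strong: the prototype nets 17 − 1 = 16; no prototype nets 8. Strong prefers the prototype.
Weak: the prototype nets 17 − 10 = 7; no prototype nets 8. Weak prefers no prototype.
Neither type deviates, so the separating profile is an equilibrium.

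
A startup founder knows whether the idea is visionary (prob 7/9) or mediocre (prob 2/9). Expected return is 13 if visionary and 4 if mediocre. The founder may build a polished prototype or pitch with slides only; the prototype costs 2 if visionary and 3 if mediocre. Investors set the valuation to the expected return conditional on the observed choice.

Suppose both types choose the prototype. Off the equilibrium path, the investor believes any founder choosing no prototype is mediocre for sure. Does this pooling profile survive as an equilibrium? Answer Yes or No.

On path, the investor holds the prior and pays 7/9·13 + 2/9·4 = 11. Off path (no prototype), believing mediocre, it pays 4.
visionary: the prototype nets 11 − 2 = 9; no prototype nets 4. visionary stays.
mediocre: the prototype nets 11 − 3 = 8; no prototype nets 4. mediocre stays.
No type deviates, so pooling is sustained.

Yes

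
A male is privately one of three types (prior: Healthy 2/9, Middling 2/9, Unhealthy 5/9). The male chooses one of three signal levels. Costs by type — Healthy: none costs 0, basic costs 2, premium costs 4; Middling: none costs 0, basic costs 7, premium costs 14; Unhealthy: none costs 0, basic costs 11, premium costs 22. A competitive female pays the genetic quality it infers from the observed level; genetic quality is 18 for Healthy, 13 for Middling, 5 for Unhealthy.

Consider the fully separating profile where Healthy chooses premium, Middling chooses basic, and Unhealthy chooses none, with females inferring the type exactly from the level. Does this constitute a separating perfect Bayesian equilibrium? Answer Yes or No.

Yes

Separating mating payoffs: premium → 18, basic → 13, none → 5.
Healthy (assigned premium): none: 5 − 0 = 5; basic: 13 − 2 = 11; premium: 18 − 4 = 14. Healthy stays.
Middling (assigned basic): none: 5 − 0 = 5; basic: 13 − 7 = 6; premium: 18 − 14 = 4. Middling stays.
Unhealthy (assigned none): none: 5 − 0 = 5; basic: 13 − 11 = 2; premium: 18 − 22 = -4. Unhealthy stays.
Every type prefers its assigned level; separation holds.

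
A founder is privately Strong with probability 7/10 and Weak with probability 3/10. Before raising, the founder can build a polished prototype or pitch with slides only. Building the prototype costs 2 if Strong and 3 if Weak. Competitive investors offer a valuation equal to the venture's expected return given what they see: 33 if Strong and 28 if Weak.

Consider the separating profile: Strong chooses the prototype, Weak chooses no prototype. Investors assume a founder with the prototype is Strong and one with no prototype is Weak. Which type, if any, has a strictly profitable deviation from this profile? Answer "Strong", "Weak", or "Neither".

The prototype pays 33; no prototype pays 28.
Strong: assigned the prototype, nets 33 − 2 = 31; deviating to no prototype nets 28.
Weak: assigned no prototype, nets 28; deviating to the prototype nets 33 − 3 = 30.
The Weak type gains 2 by deviating.

Weak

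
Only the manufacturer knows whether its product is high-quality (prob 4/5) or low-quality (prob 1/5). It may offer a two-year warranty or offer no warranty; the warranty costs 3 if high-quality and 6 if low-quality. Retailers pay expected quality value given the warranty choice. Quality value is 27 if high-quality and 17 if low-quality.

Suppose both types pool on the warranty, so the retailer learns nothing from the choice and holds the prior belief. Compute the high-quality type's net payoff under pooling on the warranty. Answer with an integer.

22

Pooled price = 4/5·27 + 1/5·17 = 25.
high-quality pays cost 3 for the warranty, so net payoff = 25 − 3 = 22.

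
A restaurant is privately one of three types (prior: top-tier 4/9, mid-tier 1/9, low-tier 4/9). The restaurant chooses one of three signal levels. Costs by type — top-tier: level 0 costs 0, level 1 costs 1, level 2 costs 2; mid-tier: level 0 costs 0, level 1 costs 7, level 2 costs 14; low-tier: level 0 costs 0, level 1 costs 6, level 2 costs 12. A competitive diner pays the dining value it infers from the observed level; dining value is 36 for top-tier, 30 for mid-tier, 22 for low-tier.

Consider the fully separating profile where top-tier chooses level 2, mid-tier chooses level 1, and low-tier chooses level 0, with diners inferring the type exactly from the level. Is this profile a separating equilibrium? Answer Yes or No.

No

Separating price premiums: level 2 → 36, level 1 → 30, level 0 → 22.
top-tier (assigned level 2): level 0: 22 − 0 = 22; level 1: 30 − 1 = 29; level 2: 36 − 2 = 34. top-tier stays.
mid-tier (assigned level 1): level 0: 22 − 0 = 22; level 1: 30 − 7 = 23; level 2: 36 − 14 = 22. mid-tier stays.
low-tier (assigned level 0): level 0: 22 − 0 = 22; level 1: 30 − 6 = 24; level 2: 36 − 12 = 24. low-tier prefers level 1.
At least one type deviates; the separating profile fails.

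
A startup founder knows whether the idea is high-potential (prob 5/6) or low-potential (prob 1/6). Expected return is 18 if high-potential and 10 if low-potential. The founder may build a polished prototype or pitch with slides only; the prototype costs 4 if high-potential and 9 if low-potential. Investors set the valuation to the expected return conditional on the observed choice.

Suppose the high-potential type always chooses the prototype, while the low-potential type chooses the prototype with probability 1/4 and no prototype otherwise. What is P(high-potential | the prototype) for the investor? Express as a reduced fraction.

P(the prototype) = (5/6)·1 + (1/6)·(1/4) = 7/8.
By Bayes' rule, P(high-potential | the prototype) = (5/6) / (7/8) = 20/21.

20/21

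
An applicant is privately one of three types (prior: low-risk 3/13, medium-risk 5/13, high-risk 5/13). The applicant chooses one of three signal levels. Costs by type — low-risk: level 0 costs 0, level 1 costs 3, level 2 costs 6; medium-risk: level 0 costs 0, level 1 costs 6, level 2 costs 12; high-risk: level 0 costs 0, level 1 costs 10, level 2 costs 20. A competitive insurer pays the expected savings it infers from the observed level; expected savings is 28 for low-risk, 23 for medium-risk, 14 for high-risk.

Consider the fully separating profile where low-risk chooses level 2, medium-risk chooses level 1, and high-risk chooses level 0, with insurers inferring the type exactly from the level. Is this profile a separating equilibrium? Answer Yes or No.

Separating rebates: level 2 → 28, level 1 → 23, level 0 → 14.
low-risk (assigned level 2): level 0: 14 − 0 = 14; level 1: 23 − 3 = 20; level 2: 28 − 6 = 22. low-risk stays.
medium-risk (assigned level 1): level 0: 14 − 0 = 14; level 1: 23 − 6 = 17; level 2: 28 − 12 = 16. medium-risk stays.
high-risk (assigned level 0): level 0: 14 − 0 = 14; level 1: 23 − 10 = 13; level 2: 28 − 20 = 8. high-risk stays.
Every type prefers its assigned level; separation holds.

Yes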